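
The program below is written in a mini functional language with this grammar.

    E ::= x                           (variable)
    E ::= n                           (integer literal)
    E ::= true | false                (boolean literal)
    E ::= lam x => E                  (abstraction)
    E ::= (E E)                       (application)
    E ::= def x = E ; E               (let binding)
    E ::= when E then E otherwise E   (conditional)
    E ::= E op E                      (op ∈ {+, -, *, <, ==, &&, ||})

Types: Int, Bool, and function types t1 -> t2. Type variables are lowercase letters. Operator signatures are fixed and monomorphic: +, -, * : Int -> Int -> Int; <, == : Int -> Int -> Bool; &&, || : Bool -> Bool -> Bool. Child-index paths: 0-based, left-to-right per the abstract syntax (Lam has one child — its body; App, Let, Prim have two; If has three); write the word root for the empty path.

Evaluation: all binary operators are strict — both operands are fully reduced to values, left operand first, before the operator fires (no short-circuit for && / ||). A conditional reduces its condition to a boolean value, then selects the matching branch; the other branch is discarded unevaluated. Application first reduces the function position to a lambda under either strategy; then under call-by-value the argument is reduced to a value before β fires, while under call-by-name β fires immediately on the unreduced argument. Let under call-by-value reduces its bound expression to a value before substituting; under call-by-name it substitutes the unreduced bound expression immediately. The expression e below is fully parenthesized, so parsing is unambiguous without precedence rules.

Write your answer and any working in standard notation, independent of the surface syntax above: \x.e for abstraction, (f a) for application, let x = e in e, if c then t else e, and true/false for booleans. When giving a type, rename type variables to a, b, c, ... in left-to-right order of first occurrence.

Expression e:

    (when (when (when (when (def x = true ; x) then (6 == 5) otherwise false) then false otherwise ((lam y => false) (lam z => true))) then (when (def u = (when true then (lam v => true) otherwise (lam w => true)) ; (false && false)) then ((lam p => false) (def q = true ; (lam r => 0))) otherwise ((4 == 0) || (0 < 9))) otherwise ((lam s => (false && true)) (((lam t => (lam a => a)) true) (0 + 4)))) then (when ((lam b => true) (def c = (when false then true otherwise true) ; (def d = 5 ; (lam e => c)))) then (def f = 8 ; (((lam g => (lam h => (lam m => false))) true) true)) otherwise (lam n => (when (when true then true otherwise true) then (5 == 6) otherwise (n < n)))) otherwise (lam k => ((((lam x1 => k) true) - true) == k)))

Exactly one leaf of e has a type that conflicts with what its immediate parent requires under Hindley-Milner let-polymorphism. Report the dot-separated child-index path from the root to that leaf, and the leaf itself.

Working:
let x : Bool
x : Bool
  unify Bool ~ Bool
  unify Int ~ Int
  unify Int ~ Int
  unify Bool ~ Bool
  unify Bool ~ Bool
\y._ : a -> Bool
\z._ : b -> Bool
  unify a -> Bool ~ (b -> Bool) -> c
  unify a ~ b -> Bool
  unify Bool ~ c
_ _ : Bool
  unify Bool ~ Bool
  unify Bool ~ Bool
  unify Bool ~ Bool
\v._ : d -> Bool
\w._ : e -> Bool
  unify d -> Bool ~ e -> Bool
  unify d ~ e
  unify Bool ~ Bool
let u : forall. e -> Bool
  unify Bool ~ Bool
  unify Bool ~ Bool
  unify Bool ~ Bool
\p._ : f -> Bool
let q : Bool
\r._ : g -> Int
  unify f -> Bool ~ (g -> Int) -> h
  unify f ~ g -> Int
  unify Bool ~ h
_ _ : Bool
  unify Int ~ Int
  unify Int ~ Int
  unify Bool ~ Bool
  unify Int ~ Int
  unify Int ~ Int
  unify Bool ~ Bool
  unify Bool ~ Bool
  unify Bool ~ Bool
  unify Bool ~ Bool
\s._ : i -> Bool
a : k
\a._ : k -> k
\t._ : j -> k -> k
  unify j -> k -> k ~ Bool -> l
  unify j ~ Bool
  unify k -> k ~ l
_ _ : k -> k
  unify Int ~ Int
  unify Int ~ Int
  unify k -> k ~ Int -> m
  unify k ~ Int
  unify Int ~ m
_ _ : Int
  unify i -> Bool ~ Int -> n
  unify i ~ Int
  unify Bool ~ n
_ _ : Bool
  unify Bool ~ Bool
  unify Bool ~ Bool
\b._ : o -> Bool
  unify Bool ~ Bool
  unify Bool ~ Bool
let c : Bool
let d : Int
c : Bool
\e._ : p -> Bool
  unify o -> Bool ~ (p -> Bool) -> q
  unify o ~ p -> Bool
  unify Bool ~ q
_ _ : Bool
  unify Bool ~ Bool
let f : Int
\m._ : t -> Bool
\h._ : s -> t -> Bool
\g._ : r -> s -> t -> Bool
  unify r -> s -> t -> Bool ~ Bool -> u
  unify r ~ Bool
  unify s -> t -> Bool ~ u
_ _ : s -> t -> Bool
  unify s -> t -> Bool ~ Bool -> v
  unify s ~ Bool
  unify t -> Bool ~ v
_ _ : t -> Bool
  unify Bool ~ Bool
  unify Bool ~ Bool
  unify Bool ~ Bool
  unify Int ~ Int
  unify Int ~ Int
n : w
  unify w ~ Int
n : Int
  unify Int ~ Int
  unify Bool ~ Bool
\n._ : Int -> Bool
  unify t -> Bool ~ Int -> Bool
  unify t ~ Int
  unify Bool ~ Bool
k : x
\x1._ : y -> x
  unify y -> x ~ Bool -> z
  unify y ~ Bool
  unify x ~ z
_ _ : z
  unify z ~ Int
  unify Bool ~ Int
  FAIL: mismatch Bool ~ Int

Answer: 2.0.0.1 : true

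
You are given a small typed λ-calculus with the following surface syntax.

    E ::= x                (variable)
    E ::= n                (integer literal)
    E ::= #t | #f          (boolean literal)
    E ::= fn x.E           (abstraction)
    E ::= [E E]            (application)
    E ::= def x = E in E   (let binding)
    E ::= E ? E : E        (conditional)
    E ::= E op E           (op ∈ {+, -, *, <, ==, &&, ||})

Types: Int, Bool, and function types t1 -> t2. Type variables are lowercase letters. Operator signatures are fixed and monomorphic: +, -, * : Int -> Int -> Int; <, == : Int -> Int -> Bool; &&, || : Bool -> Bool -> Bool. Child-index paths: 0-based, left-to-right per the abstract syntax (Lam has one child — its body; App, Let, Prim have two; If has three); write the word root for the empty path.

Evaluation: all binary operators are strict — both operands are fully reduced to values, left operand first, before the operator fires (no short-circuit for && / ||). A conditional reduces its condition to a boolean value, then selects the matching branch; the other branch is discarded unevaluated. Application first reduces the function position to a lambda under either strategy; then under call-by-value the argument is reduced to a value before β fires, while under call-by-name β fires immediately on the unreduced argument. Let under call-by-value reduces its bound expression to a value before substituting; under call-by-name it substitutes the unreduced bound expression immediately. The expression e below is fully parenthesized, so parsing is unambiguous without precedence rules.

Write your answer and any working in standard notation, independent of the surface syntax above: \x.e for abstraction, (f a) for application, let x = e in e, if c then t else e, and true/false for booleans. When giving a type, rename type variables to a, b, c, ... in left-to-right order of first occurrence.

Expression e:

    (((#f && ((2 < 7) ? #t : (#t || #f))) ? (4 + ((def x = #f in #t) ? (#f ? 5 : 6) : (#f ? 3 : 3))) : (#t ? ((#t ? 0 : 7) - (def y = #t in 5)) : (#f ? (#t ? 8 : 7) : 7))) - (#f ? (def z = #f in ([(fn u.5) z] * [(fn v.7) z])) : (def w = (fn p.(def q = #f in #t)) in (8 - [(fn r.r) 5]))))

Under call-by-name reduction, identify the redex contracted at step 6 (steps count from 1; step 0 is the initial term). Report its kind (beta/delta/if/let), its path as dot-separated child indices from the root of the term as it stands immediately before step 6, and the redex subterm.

Answer: if at 0.0 : (if true then 0 else 7)

Working:
step 0: ((if (false && (if (2 < 7) then true else (true || false))) then (4 + (if (let x = false in true) then (if false then 5 else 6) else (if false then 3 else 3))) else (if true then ((if true then 0 else 7) - (let y = true in 5)) else (if false then (if true then 8 else 7) else 7))) - (if false then (let z = false in (((\u.5) z) * ((\v.7) z))) else (let w = (\p.(let q = false in true)) in (8 - ((\r.r) 5)))))
step 1: [delta@0.0.1.0] ((if (false && (if true then true else (true || false))) then (4 + (if (let x = false in true) then (if false then 5 else 6) else (if false then 3 else 3))) else (if true then ((if true then 0 else 7) - (let y = true in 5)) else (if false then (if true then 8 else 7) else 7))) - (if false then (let z = false in (((\u.5) z) * ((\v.7) z))) else (let w = (\p.(let q = false in true)) in (8 - ((\r.r) 5)))))
step 2: [if@0.0.1] ((if (false && true) then (4 + (if (let x = false in true) then (if false then 5 else 6) else (if false then 3 else 3))) else (if true then ((if true then 0 else 7) - (let y = true in 5)) else (if false then (if true then 8 else 7) else 7))) - (if false then (let z = false in (((\u.5) z) * ((\v.7) z))) else (let w = (\p.(let q = false in true)) in (8 - ((\r.r) 5)))))
step 3: [delta@0.0] ((if false then (4 + (if (let x = false in true) then (if false then 5 else 6) else (if false then 3 else 3))) else (if true then ((if true then 0 else 7) - (let y = true in 5)) else (if false then (if true then 8 else 7) else 7))) - (if false then (let z = false in (((\u.5) z) * ((\v.7) z))) else (let w = (\p.(let q = false in true)) in (8 - ((\r.r) 5)))))
step 4: [if@0] ((if true then ((if true then 0 else 7) - (let y = true in 5)) else (if false then (if true then 8 else 7) else 7)) - (if false then (let z = false in (((\u.5) z) * ((\v.7) z))) else (let w = (\p.(let q = false in true)) in (8 - ((\r.r) 5)))))
step 5: [if@0] (((if true then 0 else 7) - (let y = true in 5)) - (if false then (let z = false in (((\u.5) z) * ((\v.7) z))) else (let w = (\p.(let q = false in true)) in (8 - ((\r.r) 5)))))
step 6: [if@0.0] ((0 - (let y = true in 5)) - (if false then (let z = false in (((\u.5) z) * ((\v.7) z))) else (let w = (\p.(let q = false in true)) in (8 - ((\r.r) 5)))))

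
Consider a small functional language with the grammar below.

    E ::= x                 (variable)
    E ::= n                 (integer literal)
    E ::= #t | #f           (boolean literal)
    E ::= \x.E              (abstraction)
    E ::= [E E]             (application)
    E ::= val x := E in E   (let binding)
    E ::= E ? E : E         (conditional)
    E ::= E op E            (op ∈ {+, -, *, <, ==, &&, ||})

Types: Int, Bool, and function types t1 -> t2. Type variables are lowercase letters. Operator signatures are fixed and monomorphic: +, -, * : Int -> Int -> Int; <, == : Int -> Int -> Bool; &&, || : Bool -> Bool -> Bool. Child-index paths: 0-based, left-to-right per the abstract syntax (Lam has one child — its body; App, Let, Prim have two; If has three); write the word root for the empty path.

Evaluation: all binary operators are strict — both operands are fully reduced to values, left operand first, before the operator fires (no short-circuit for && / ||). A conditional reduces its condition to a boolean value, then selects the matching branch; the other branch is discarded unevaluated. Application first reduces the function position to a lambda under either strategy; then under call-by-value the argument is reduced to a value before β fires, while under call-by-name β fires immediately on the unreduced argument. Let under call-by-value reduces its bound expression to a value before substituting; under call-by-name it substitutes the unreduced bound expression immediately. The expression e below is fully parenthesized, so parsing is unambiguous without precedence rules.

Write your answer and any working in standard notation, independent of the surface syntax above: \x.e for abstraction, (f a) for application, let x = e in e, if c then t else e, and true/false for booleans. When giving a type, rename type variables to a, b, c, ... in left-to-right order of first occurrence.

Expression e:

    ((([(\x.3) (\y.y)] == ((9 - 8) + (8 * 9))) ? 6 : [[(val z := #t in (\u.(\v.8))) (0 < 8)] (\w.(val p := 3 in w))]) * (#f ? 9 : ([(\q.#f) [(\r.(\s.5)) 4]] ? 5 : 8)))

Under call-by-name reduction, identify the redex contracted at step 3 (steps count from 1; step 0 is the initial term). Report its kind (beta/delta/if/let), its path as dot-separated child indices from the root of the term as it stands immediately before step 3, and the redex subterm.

Answer: delta at 0.0.1.1 : (8 * 9)

Working:
step 0: ((if (((\x.3) (\y.y)) == ((9 - 8) + (8 * 9))) then 6 else (((let z = true in (\u.(\v.8))) (0 < 8)) (\w.(let p = 3 in w)))) * (if false then 9 else (if ((\q.false) ((\r.(\s.5)) 4)) then 5 else 8)))
step 1: [beta@0.0.0] ((if (3 == ((9 - 8) + (8 * 9))) then 6 else (((let z = true in (\u.(\v.8))) (0 < 8)) (\w.(let p = 3 in w)))) * (if false then 9 else (if ((\q.false) ((\r.(\s.5)) 4)) then 5 else 8)))
step 2: [delta@0.0.1.0] ((if (3 == (1 + (8 * 9))) then 6 else (((let z = true in (\u.(\v.8))) (0 < 8)) (\w.(let p = 3 in w)))) * (if false then 9 else (if ((\q.false) ((\r.(\s.5)) 4)) then 5 else 8)))
step 3: [delta@0.0.1.1] ((if (3 == (1 + 72)) then 6 else (((let z = true in (\u.(\v.8))) (0 < 8)) (\w.(let p = 3 in w)))) * (if false then 9 else (if ((\q.false) ((\r.(\s.5)) 4)) then 5 else 8)))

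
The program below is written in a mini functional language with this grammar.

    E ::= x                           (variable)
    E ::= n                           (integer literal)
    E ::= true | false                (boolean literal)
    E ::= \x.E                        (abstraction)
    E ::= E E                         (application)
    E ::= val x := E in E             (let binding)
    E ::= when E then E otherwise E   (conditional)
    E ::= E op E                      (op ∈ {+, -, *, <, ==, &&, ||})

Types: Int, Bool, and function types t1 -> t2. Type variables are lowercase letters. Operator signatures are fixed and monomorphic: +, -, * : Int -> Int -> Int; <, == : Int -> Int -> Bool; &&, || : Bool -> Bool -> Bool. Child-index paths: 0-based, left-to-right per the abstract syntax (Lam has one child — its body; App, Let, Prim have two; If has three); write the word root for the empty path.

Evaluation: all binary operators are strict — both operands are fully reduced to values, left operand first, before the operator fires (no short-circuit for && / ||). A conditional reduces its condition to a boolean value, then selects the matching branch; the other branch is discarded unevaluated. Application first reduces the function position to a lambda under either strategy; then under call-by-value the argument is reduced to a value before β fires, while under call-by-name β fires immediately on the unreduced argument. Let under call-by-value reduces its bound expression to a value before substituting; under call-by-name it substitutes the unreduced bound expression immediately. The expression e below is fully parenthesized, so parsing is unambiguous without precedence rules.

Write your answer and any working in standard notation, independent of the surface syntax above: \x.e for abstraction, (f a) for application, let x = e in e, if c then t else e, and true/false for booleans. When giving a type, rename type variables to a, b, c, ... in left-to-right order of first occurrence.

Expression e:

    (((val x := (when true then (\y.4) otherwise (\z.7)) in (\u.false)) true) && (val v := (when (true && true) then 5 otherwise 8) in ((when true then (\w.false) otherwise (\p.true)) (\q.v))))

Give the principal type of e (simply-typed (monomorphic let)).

Answer: Bool

Derivation:
  unify Bool ~ Bool
\y._ : a -> Int
\z._ : b -> Int
  unify a -> Int ~ b -> Int
  unify a ~ b
  unify Int ~ Int
let x : b -> Int
\u._ : c -> Bool
  unify c -> Bool ~ Bool -> d
  unify c ~ Bool
  unify Bool ~ d
_ _ : Bool
  unify Bool ~ Bool
  unify Bool ~ Bool
  unify Bool ~ Bool
  unify Bool ~ Bool
  unify Int ~ Int
let v : Int
  unify Bool ~ Bool
\w._ : e -> Bool
\p._ : f -> Bool
  unify e -> Bool ~ f -> Bool
  unify e ~ f
  unify Bool ~ Bool
v : Int
\q._ : g -> Int
  unify f -> Bool ~ (g -> Int) -> h
  unify f ~ g -> Int
  unify Bool ~ h
_ _ : Bool
  unify Bool ~ Bool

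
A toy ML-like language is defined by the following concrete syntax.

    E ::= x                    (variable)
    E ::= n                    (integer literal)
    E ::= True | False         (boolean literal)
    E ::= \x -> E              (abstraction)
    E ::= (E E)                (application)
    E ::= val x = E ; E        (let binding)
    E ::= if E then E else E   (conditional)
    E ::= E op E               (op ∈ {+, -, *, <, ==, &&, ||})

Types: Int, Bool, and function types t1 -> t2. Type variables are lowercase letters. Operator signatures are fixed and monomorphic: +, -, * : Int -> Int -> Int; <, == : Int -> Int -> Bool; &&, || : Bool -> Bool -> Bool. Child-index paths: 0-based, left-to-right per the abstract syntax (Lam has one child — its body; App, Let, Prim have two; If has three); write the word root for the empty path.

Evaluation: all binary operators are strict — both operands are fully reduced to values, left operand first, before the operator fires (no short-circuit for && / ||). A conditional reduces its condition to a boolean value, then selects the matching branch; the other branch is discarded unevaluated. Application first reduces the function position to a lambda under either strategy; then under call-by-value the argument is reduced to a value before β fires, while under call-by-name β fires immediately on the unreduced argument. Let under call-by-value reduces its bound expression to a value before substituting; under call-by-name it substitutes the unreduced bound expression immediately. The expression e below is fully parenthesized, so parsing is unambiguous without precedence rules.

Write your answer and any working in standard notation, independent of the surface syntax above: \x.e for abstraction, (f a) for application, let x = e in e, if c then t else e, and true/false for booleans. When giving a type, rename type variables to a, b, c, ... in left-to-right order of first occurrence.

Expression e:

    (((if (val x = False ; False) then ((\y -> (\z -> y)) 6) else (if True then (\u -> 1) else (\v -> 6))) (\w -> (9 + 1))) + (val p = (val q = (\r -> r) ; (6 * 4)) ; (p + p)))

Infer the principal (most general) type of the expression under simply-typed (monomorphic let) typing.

Working:
let x : Bool
  unify Bool ~ Bool
y : a
\z._ : b -> a
\y._ : a -> b -> a
  unify a -> b -> a ~ Int -> c
  unify a ~ Int
  unify b -> Int ~ c
_ _ : b -> Int
  unify Bool ~ Bool
\u._ : d -> Int
\v._ : e -> Int
  unify d -> Int ~ e -> Int
  unify d ~ e
  unify Int ~ Int
  unify b -> Int ~ e -> Int
  unify b ~ e
  unify Int ~ Int
  unify Int ~ Int
  unify Int ~ Int
\w._ : f -> Int
  unify e -> Int ~ (f -> Int) -> g
  unify e ~ f -> Int
  unify Int ~ g
_ _ : Int
  unify Int ~ Int
r : h
\r._ : h -> h
let q : h -> h
  unify Int ~ Int
  unify Int ~ Int
let p : Int
p : Int
  unify Int ~ Int
p : Int
  unify Int ~ Int
  unify Int ~ Int

Answer: Int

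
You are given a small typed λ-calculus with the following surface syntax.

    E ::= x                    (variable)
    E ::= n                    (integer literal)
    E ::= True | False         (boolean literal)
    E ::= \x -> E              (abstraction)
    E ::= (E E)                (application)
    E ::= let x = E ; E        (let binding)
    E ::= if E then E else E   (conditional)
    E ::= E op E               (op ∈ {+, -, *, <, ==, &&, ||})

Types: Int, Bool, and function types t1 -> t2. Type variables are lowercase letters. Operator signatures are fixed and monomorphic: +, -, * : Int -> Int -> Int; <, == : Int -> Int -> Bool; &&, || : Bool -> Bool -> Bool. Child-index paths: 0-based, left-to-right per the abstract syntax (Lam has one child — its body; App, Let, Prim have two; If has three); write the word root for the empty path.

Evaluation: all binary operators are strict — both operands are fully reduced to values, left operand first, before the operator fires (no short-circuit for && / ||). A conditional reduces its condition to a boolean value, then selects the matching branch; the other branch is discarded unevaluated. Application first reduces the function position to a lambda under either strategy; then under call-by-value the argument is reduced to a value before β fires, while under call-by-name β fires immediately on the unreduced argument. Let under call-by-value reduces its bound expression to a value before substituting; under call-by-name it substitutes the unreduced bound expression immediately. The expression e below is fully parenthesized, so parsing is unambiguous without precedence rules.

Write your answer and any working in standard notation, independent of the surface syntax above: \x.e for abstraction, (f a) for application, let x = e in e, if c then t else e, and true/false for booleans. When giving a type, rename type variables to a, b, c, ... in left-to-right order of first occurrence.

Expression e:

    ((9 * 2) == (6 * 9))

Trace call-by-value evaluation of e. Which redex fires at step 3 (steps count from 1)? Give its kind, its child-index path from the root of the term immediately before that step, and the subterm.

Working:
step 0: ((9 * 2) == (6 * 9))
step 1: [delta@0] (18 == (6 * 9))
step 2: [delta@1] (18 == 54)
step 3: [delta@root] false

Answer: delta at root : (18 == 54)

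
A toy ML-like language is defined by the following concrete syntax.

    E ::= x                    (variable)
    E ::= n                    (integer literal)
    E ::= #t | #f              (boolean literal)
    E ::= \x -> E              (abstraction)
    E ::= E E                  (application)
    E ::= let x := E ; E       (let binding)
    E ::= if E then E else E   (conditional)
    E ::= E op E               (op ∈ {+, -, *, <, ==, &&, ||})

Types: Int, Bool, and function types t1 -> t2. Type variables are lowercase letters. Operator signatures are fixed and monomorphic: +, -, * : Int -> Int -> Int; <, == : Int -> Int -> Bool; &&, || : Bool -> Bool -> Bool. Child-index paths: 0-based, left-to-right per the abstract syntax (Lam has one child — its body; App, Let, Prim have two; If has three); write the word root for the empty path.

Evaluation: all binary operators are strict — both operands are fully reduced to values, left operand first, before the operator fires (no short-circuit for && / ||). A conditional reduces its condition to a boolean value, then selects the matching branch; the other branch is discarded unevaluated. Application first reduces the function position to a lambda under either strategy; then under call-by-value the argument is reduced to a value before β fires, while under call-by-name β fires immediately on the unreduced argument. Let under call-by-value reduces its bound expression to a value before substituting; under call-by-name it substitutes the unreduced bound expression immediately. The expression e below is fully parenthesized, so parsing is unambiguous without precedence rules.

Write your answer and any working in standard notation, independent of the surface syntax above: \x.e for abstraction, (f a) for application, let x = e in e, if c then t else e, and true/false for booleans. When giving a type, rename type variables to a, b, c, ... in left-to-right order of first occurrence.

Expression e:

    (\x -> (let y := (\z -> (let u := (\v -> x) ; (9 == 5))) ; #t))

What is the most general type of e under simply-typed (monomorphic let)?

Answer: a -> Bool

Working:
x : a
\v._ : c -> a
let u : c -> a
  unify Int ~ Int
  unify Int ~ Int
\z._ : b -> Bool
let y : b -> Bool
\x._ : a -> Bool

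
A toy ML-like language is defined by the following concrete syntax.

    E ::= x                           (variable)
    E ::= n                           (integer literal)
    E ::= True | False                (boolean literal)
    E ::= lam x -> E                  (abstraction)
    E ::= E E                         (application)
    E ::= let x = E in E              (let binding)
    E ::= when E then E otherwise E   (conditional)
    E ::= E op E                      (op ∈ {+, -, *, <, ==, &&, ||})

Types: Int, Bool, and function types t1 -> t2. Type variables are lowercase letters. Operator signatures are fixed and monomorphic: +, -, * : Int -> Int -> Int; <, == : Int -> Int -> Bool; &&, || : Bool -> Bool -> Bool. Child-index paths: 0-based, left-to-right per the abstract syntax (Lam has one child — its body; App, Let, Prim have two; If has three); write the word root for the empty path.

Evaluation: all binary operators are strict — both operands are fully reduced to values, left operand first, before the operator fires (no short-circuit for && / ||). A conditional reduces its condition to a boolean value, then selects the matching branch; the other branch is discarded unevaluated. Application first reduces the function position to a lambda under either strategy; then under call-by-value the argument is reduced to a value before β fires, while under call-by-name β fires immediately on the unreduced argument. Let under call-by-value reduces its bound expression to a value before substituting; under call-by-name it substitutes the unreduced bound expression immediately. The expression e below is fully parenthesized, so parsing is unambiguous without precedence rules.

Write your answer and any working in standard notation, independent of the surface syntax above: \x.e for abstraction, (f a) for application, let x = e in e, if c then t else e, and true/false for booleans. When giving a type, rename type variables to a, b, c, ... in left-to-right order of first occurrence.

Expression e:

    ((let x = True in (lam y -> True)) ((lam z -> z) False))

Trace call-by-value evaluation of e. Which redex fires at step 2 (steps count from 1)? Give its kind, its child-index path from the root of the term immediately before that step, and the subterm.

Trace:
step 0: ((let x = true in (\y.true)) ((\z.z) false))
step 1: [let@0] ((\y.true) ((\z.z) false))
step 2: [beta@1] ((\y.true) false)

Answer: beta at 1 : ((\z.z) false)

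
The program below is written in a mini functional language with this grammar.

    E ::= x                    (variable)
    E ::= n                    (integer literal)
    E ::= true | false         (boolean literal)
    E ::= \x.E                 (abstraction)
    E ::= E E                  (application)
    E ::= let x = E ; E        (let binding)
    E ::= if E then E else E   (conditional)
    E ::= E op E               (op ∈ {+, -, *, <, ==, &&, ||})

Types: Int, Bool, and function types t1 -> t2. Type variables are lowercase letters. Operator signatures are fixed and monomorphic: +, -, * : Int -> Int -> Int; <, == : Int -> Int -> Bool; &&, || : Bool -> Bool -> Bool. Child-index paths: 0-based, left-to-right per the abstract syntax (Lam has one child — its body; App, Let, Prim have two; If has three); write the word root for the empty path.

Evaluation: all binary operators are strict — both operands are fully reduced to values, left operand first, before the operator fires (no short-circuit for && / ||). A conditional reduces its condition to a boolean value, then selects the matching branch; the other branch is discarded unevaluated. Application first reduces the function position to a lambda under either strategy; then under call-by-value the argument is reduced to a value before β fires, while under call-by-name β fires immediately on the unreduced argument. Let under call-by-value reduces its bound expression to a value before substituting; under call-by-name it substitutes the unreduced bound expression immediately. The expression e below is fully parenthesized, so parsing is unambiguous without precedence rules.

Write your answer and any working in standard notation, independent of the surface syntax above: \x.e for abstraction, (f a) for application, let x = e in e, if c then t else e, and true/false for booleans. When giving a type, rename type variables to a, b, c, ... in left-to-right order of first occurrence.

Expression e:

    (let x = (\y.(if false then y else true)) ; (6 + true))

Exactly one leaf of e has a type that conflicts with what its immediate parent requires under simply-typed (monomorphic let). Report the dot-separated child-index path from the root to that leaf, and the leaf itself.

Working:
  unify Bool ~ Bool
y : a
  unify a ~ Bool
\y._ : Bool -> Bool
let x : Bool -> Bool
  unify Int ~ Int
  unify Bool ~ Int
  FAIL: mismatch Bool ~ Int

Answer: 1.1 : true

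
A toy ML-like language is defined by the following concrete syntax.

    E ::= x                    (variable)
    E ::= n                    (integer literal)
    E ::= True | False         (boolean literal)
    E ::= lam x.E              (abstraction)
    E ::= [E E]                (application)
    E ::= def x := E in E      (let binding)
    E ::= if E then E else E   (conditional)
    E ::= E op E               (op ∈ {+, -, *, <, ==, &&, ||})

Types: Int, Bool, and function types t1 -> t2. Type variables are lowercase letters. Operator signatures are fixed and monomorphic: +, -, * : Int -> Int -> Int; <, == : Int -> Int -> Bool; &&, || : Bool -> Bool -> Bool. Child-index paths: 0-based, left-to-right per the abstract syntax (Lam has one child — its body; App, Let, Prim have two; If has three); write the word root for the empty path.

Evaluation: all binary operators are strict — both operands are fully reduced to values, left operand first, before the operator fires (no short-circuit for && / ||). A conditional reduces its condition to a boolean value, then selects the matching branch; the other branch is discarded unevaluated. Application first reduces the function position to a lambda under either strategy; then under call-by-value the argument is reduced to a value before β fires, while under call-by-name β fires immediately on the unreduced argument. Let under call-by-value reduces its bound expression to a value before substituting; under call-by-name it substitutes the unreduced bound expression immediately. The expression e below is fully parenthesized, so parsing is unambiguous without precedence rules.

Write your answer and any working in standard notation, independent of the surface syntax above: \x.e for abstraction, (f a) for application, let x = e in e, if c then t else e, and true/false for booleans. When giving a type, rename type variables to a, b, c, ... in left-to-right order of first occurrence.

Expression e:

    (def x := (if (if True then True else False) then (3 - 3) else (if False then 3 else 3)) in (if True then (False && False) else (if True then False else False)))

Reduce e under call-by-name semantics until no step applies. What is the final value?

Answer: false

Working:
step 0: (let x = (if (if true then true else false) then (3 - 3) else (if false then 3 else 3)) in (if true then (false && false) else (if true then false else false)))
step 1: [let@root] (if true then (false && false) else (if true then false else false))
step 2: [if@root] (false && false)
step 3: [delta@root] false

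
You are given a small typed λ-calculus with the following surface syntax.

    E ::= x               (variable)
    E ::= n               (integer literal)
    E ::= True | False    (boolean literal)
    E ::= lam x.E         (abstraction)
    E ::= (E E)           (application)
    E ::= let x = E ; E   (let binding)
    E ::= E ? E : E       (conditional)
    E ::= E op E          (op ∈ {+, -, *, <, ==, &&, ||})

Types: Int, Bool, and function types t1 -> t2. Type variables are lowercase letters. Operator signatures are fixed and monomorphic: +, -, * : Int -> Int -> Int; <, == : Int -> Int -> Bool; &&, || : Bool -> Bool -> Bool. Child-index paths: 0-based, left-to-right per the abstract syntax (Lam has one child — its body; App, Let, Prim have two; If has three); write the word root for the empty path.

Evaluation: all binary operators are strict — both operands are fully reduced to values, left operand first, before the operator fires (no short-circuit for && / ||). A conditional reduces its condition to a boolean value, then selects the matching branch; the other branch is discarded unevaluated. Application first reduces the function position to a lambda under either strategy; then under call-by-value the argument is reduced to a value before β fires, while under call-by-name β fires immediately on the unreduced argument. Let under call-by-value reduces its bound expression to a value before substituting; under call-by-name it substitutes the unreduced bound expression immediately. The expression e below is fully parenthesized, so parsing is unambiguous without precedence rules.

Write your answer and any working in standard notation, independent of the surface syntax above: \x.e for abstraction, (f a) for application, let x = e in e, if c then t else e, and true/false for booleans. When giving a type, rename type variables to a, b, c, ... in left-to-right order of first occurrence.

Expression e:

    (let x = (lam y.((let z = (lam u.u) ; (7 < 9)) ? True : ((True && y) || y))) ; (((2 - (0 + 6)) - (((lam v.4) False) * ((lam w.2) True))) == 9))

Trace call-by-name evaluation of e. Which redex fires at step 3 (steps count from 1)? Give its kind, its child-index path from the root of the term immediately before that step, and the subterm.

Working:
step 0: (let x = (\y.(if (let z = (\u.u) in (7 < 9)) then true else ((true && y) || y))) in (((2 - (0 + 6)) - (((\v.4) false) * ((\w.2) true))) == 9))
step 1: [let@root] (((2 - (0 + 6)) - (((\v.4) false) * ((\w.2) true))) == 9)
step 2: [delta@0.0.1] (((2 - 6) - (((\v.4) false) * ((\w.2) true))) == 9)
step 3: [delta@0.0] ((-4 - (((\v.4) false) * ((\w.2) true))) == 9)

Answer: delta at 0.0 : (2 - 6)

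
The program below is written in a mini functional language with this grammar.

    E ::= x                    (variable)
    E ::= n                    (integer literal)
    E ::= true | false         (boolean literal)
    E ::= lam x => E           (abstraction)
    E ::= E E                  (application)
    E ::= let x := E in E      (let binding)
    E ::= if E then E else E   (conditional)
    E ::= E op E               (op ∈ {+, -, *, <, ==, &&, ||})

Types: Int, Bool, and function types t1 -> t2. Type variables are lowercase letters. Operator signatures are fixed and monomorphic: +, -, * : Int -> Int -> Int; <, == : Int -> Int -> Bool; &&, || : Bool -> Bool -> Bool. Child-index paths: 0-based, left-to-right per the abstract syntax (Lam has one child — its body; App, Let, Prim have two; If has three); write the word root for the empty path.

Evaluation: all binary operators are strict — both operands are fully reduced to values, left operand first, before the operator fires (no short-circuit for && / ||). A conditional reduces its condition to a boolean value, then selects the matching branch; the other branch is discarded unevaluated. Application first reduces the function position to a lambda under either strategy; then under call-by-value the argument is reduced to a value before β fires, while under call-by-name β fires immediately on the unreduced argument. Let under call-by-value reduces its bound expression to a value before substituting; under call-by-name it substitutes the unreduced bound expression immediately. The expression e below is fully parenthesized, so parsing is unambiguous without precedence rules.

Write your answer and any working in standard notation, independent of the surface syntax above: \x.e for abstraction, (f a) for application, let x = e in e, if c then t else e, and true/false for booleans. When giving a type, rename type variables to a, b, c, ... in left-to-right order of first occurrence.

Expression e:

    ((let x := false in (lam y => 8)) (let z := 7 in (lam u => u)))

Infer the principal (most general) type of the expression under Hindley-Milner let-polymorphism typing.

Answer: Int

Trace:
let x : Bool
\y._ : a -> Int
let z : Int
u : b
\u._ : b -> b
  unify a -> Int ~ (b -> b) -> c
  unify a ~ b -> b
  unify Int ~ c
_ _ : Int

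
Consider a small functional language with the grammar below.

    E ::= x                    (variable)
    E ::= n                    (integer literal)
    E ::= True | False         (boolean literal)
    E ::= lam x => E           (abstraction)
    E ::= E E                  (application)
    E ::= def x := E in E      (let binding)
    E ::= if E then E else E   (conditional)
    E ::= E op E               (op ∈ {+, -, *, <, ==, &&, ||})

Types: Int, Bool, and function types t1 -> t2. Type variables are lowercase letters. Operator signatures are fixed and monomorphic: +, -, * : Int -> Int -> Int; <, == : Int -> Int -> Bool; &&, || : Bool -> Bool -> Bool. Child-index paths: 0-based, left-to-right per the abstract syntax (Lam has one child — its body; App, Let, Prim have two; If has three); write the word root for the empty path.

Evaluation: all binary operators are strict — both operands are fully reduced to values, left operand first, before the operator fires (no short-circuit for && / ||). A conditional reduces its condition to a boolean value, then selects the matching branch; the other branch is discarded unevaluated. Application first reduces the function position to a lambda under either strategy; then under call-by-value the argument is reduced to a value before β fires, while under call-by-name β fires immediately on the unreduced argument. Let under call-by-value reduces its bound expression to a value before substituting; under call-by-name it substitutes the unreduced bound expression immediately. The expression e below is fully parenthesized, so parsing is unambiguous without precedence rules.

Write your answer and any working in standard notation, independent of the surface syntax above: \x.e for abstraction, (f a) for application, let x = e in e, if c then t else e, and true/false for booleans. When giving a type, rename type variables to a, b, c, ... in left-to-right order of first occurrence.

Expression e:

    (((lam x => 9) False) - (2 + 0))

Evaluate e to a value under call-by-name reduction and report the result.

Answer: 7

Derivation:
step 0: (((\x.9) false) - (2 + 0))
step 1: [beta@0] (9 - (2 + 0))
step 2: [delta@1] (9 - 2)
step 3: [delta@root] 7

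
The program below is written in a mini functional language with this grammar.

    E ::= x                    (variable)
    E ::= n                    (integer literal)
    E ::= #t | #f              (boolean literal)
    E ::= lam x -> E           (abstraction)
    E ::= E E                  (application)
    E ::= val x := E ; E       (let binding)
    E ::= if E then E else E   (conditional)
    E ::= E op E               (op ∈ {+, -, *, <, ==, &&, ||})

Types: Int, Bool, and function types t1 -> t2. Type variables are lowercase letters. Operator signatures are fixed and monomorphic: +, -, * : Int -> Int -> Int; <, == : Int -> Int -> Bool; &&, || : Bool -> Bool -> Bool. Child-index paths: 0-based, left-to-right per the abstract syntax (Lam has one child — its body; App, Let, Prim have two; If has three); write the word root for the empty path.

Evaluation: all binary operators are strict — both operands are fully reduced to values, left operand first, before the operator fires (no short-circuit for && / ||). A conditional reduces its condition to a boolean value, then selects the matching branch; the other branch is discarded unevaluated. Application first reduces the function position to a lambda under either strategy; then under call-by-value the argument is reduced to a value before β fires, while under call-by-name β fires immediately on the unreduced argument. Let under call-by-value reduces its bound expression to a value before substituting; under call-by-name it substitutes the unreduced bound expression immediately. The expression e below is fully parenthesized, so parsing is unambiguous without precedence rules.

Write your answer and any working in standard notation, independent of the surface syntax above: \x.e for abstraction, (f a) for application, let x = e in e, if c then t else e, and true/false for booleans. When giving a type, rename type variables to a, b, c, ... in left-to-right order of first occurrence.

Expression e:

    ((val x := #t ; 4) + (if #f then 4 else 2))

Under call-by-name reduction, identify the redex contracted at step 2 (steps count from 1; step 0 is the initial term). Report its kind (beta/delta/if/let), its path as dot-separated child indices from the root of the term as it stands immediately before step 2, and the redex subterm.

Answer: if at 1 : (if false then 4 else 2)

Working:
step 0: ((let x = true in 4) + (if false then 4 else 2))
step 1: [let@0] (4 + (if false then 4 else 2))
step 2: [if@1] (4 + 2)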